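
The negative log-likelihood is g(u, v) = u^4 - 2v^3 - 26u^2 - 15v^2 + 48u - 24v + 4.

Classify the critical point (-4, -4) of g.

The mixed partial ∂²g/∂u∂v is 0, so the Hessian at any point is diag(g_uu, g_vv) = diag(4(3u^2 - 13), -6(2v + 5)).
At (-4, -4): H = diag(140, 18).
Both eigenvalues are positive, so H is positive definite: a local minimum.

local minimum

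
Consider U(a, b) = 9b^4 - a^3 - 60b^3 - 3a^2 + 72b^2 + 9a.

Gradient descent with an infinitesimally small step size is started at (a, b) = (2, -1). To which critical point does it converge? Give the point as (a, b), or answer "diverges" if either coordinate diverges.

diverges

U is separable, so gradient descent decouples: a follows -∂U/∂a, b follows -∂U/∂b.
∂U/∂a = -3(a - 1)(a + 3); at a=2 this is -15, so a increases.
∂U/∂b = 36b(b - 4)(b - 1); at b=-1 this is -360, so b increases.
The a-coordinate has no critical point in that direction and runs off to infinity.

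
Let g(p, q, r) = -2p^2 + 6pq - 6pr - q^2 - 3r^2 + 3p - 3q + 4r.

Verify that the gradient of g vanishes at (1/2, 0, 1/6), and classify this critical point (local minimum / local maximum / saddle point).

∇g = (-4p + 6q - 6r + 3, 6p - 2q - 3, -6p - 6r + 4); substituting (1/2, 0, 1/6) gives ∇g = (0, 0, 0), so (1/2, 0, 1/6) is indeed a critical point.
The Hessian is constant: H = [[-4, 6, -6], [6, -2, 0], [-6, 0, -6]].
Leading principal minors: Δ₁ = -4, Δ₂ = -28, Δ₃ = 240.
The minors fit neither the all-positive nor the alternating-sign pattern, so H is indefinite: a saddle point.

saddle point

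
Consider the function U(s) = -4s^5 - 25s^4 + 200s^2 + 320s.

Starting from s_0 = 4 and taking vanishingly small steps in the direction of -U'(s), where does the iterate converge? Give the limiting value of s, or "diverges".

U'(s) = -20(s - 2)(s + 1)(s + 2)(s + 4), so U'(4) = -9600.
Gradient descent moves in the -U' direction, i.e. s is increasing.
There is no critical point above s=4, and U' keeps the same sign, so the iterate runs off to +∞.

diverges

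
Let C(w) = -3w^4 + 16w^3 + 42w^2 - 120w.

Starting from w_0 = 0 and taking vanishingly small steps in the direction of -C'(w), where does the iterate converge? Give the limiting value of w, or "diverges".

1

C'(w) = -12(w - 5)(w - 1)(w + 2), so C'(0) = -120.
Gradient descent moves in the -C' direction, i.e. w is increasing.
The nearest critical point in that direction is w = 1, where C'' = 144 > 0 (a local minimum). The iterate converges there.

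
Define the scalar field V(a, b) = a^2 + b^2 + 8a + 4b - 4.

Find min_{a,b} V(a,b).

-24

V(a,b) separates as P(a) + Q(b) − 4, so its minimum is min P + min Q − 4.
P'(a) = 2a + 8 vanishes at a ∈ {-4}; Q'(b) = 2b + 4 vanishes at b ∈ {-2}.
Local minima of P (where P''>0): P(-4)=-16. Local minima of Q: Q(-2)=-4.
So the global minimum of V is P(-4) + Q(-2) − 4 = -16 − 4 − 4 = -24, attained at (-4, -2).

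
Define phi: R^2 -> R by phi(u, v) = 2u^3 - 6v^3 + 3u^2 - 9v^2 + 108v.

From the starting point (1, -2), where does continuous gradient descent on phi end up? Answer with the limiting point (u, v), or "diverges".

phi is separable, so gradient descent decouples: u follows -∂phi/∂u, v follows -∂phi/∂v.
∂phi/∂u = 6u(u + 1); at u=1 this is 12, so u decreases.
∂phi/∂v = -18(v - 2)(v + 3); at v=-2 this is 72, so v decreases.
u converges to its nearest critical value 0 (a local min of the u-part); v converges to -3. The iterate converges to (0, -3).

(0, -3)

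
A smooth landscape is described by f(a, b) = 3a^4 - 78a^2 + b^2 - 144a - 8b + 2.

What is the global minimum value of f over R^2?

-1070

f(a,b) separates as P(a) + Q(b) + 2, so its minimum is min P + min Q + 2.
P'(a) = 12(a - 4)(a + 1)(a + 3) vanishes at a ∈ {-3, -1, 4}; Q'(b) = 2b - 8 vanishes at b ∈ {4}.
Local minima of P (where P''>0): P(-3)=-27, P(4)=-1056. Local minima of Q: Q(4)=-16.
So the global minimum of f is P(4) + Q(4) + 2 = -1056 − 16 + 2 = -1070, attained at (4, 4).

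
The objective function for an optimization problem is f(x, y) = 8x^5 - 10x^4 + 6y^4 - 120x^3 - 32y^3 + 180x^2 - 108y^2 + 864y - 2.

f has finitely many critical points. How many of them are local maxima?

2

f separates as a function of x plus a function of y, so ∇f=0 decouples.
∂f/∂x = 40x(x - 3)(x - 1)(x + 3) = 0 at x ∈ {-3, 0, 1, 3}; ∂f/∂y = 24(y - 4)(y - 3)(y + 3) = 0 at y ∈ {-3, 3, 4}.
The Hessian is diagonal: diag(f_xx, f_yy). Second derivatives: f_xx(-3)=-2880, f_xx(0)=360, f_xx(1)=-320, f_xx(3)=1440; f_yy(-3)=1008, f_yy(3)=-144, f_yy(4)=168.
Local maxima occur where both diagonal entries negative: (-3, 3), (1, 3). Count: 2.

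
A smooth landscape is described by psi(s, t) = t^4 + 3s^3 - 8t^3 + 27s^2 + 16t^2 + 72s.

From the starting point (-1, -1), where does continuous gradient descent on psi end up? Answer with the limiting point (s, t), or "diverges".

(-2, 0)

psi is separable, so gradient descent decouples: s follows -∂psi/∂s, t follows -∂psi/∂t.
∂psi/∂s = 9(s + 2)(s + 4); at s=-1 this is 27, so s decreases.
∂psi/∂t = 4t(t - 4)(t - 2); at t=-1 this is -60, so t increases.
s converges to its nearest critical value -2 (a local min of the s-part); t converges to 0. The iterate converges to (-2, 0).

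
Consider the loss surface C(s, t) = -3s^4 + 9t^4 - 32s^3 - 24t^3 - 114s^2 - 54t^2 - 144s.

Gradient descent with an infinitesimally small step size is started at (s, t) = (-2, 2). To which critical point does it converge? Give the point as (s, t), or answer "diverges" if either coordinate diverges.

(-3, 3)

C is separable, so gradient descent decouples: s follows -∂C/∂s, t follows -∂C/∂t.
∂C/∂s = -12(s + 1)(s + 3)(s + 4); at s=-2 this is 24, so s decreases.
∂C/∂t = 36t(t - 3)(t + 1); at t=2 this is -216, so t increases.
s converges to its nearest critical value -3 (a local min of the s-part); t converges to 3. The iterate converges to (-3, 3).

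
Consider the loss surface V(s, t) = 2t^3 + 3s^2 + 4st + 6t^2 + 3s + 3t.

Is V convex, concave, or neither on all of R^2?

The term 2t^3 is cubic, so the Hessian is not constant.
∂²V/∂t² = 12t + 12, which takes both signs as t varies (negative for sufficiently negative t). A diagonal entry of the Hessian changing sign means the Hessian is neither positive- nor negative-semidefinite on all of R^2.

neither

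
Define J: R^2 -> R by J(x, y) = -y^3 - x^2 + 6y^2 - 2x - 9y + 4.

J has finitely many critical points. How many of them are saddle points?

J separates as a function of x plus a function of y, so ∇J=0 decouples.
∂J/∂x = -2(x + 1) = 0 at x ∈ {-1}; ∂J/∂y = -3(y - 3)(y - 1) = 0 at y ∈ {1, 3}.
The Hessian is diagonal: diag(J_xx, J_yy). Second derivatives: J_xx(-1)=-2; J_yy(1)=6, J_yy(3)=-6.
Saddle points occur where the two diagonal entries have opposite signs: (-1, 1). Count: 1.

1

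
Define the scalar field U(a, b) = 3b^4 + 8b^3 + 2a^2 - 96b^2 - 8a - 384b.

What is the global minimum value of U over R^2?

U(a,b) separates as P(a) + Q(b), so its minimum is min P + min Q.
P'(a) = 4a - 8 vanishes at a ∈ {2}; Q'(b) = 12(b - 4)(b + 2)(b + 4) vanishes at b ∈ {-4, -2, 4}.
Local minima of P (where P''>0): P(2)=-8. Local minima of Q: Q(-4)=256, Q(4)=-1792.
So the global minimum of U is P(2) + Q(4) = -8 − 1792 = -1800, attained at (2, 4).

-1800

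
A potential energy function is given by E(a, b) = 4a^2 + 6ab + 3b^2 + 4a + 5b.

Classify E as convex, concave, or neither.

E is quadratic, so its Hessian is the constant matrix H = [[8, 6], [6, 6]].
det(H) = 12, tr(H) = 14.
det(H) > 0 and tr(H) > 0, so H is positive definite everywhere: convex.

convex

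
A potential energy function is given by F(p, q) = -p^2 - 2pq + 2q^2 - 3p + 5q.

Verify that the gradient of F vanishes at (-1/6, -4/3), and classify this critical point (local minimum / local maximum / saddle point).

saddle point

∇F = (-2p - 2q - 3, -2p + 4q + 5); substituting (-1/6, -4/3) gives ∇F = (0, 0), so (-1/6, -4/3) is indeed a critical point.
The Hessian of F is constant: H = [[-2, -2], [-2, 4]].
det(H) = (-2)·4 − (-2)² = -12.
Since det(H) < 0, H is indefinite and the critical point is a saddle point.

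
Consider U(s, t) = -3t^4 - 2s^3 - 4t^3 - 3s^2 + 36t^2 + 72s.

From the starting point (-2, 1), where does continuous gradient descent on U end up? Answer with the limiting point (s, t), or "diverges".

U is separable, so gradient descent decouples: s follows -∂U/∂s, t follows -∂U/∂t.
∂U/∂s = -6(s - 3)(s + 4); at s=-2 this is 60, so s decreases.
∂U/∂t = -12t(t - 2)(t + 3); at t=1 this is 48, so t decreases.
s converges to its nearest critical value -4 (a local min of the s-part); t converges to 0. The iterate converges to (-4, 0).

(-4, 0)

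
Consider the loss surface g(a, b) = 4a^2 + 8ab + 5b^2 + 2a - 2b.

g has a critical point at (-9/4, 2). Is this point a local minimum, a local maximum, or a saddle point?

The Hessian of g is constant: H = [[8, 8], [8, 10]].
det(H) = 8·10 − 8² = 16.
det(H) > 0 and tr(H) = 18 > 0, so H is positive definite and the point is a local minimum.

local minimum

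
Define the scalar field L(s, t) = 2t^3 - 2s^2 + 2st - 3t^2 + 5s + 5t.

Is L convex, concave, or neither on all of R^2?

neither

The term 2t^3 is cubic, so the Hessian is not constant.
∂²L/∂t² = 12t - 6, which takes both signs as t varies (negative for sufficiently negative t). A diagonal entry of the Hessian changing sign means the Hessian is neither positive- nor negative-semidefinite on all of R^2.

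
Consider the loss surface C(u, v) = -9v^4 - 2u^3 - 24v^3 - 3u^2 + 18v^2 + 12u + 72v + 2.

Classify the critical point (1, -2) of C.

local maximum

The mixed partial ∂²C/∂u∂v is 0, so the Hessian at any point is diag(C_uu, C_vv) = diag(-6(2u + 1), 36(-3v^2 - 4v + 1)).
At (1, -2): H = diag(-18, -108).
Both eigenvalues are negative, so H is negative definite: a local maximum.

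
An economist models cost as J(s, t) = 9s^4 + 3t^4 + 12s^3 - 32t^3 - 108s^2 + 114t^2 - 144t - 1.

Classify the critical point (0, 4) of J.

The mixed partial ∂²J/∂s∂t is 0, so the Hessian at any point is diag(J_ss, J_tt) = diag(36(3s^2 + 2s - 6), 12(3t^2 - 16t + 19)).
At (0, 4): H = diag(-216, 36).
The eigenvalues have opposite signs, so H is indefinite: a saddle point.

saddle point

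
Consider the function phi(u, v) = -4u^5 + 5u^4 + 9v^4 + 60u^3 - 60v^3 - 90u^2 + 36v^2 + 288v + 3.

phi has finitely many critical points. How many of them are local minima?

phi separates as a function of u plus a function of v, so ∇phi=0 decouples.
∂phi/∂u = -20u(u - 3)(u - 1)(u + 3) = 0 at u ∈ {-3, 0, 1, 3}; ∂phi/∂v = 36(v - 4)(v - 2)(v + 1) = 0 at v ∈ {-1, 2, 4}.
The Hessian is diagonal: diag(phi_uu, phi_vv). Second derivatives: phi_uu(-3)=1440, phi_uu(0)=-180, phi_uu(1)=160, phi_uu(3)=-720; phi_vv(-1)=540, phi_vv(2)=-216, phi_vv(4)=360.
Local minima occur where both diagonal entries positive: (-3, -1), (-3, 4), (1, -1), (1, 4). Count: 4.

4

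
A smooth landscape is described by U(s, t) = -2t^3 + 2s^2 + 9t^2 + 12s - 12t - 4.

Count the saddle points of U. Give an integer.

1

U separates as a function of s plus a function of t, so ∇U=0 decouples.
∂U/∂s = 4(s + 3) = 0 at s ∈ {-3}; ∂U/∂t = -6(t - 2)(t - 1) = 0 at t ∈ {1, 2}.
The Hessian is diagonal: diag(U_ss, U_tt). Second derivatives: U_ss(-3)=4; U_tt(1)=6, U_tt(2)=-6.
Saddle points occur where the two diagonal entries have opposite signs: (-3, 2). Count: 1.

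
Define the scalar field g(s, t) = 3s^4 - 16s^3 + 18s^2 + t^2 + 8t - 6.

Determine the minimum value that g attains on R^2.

-49

g(s,t) separates as P(s) + Q(t) − 6, so its minimum is min P + min Q − 6.
P'(s) = 12s(s - 3)(s - 1) vanishes at s ∈ {0, 1, 3}; Q'(t) = 2(t + 4) vanishes at t ∈ {-4}.
Local minima of P (where P''>0): P(0)=0, P(3)=-27. Local minima of Q: Q(-4)=-16.
So the global minimum of g is P(3) + Q(-4) − 6 = -27 − 16 − 6 = -49, attained at (3, -4).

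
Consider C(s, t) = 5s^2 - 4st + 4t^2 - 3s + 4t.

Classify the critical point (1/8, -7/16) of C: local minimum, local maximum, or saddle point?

local minimum

The Hessian of C is constant: H = [[10, -4], [-4, 8]].
det(H) = 10·8 − (-4)² = 64.
det(H) > 0 and tr(H) = 18 > 0, so H is positive definite and the point is a local minimum.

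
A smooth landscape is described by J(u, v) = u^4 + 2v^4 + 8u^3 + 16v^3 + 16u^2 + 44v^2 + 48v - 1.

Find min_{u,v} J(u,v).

-19

J(u,v) separates as P(u) + Q(v) − 1, so its minimum is min P + min Q − 1.
P'(u) = 4u(u + 2)(u + 4) vanishes at u ∈ {-4, -2, 0}; Q'(v) = 8(v + 1)(v + 2)(v + 3) vanishes at v ∈ {-3, -2, -1}.
Local minima of P (where P''>0): P(-4)=0, P(0)=0. Local minima of Q: Q(-3)=-18, Q(-1)=-18.
So the global minimum of J is P(-4) + Q(-3) − 1 = 0 − 18 − 1 = -19, attained at (-4, -3).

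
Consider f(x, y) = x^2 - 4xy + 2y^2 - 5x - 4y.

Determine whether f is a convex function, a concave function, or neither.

f is quadratic, so its Hessian is the constant matrix H = [[2, -4], [-4, 4]].
det(H) = -8, tr(H) = 6.
det(H) < 0, so H is indefinite: neither convex nor concave.

neither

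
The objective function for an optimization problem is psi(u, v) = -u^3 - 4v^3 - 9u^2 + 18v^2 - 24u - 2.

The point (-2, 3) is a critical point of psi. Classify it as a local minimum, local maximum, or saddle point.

local maximum

The mixed partial ∂²psi/∂u∂v is 0, so the Hessian at any point is diag(psi_uu, psi_vv) = diag(-6(u + 3), 12(-2v + 3)).
At (-2, 3): H = diag(-6, -36).
Both eigenvalues are negative, so H is negative definite: a local maximum.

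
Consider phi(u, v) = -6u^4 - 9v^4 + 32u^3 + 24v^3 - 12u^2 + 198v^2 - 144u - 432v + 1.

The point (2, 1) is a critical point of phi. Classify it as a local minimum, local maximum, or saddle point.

The mixed partial ∂²phi/∂u∂v is 0, so the Hessian at any point is diag(phi_uu, phi_vv) = diag(24(-3u^2 + 8u - 1), 36(-3v^2 + 4v + 11)).
At (2, 1): H = diag(72, 432).
Both eigenvalues are positive, so H is positive definite: a local minimum.

local minimum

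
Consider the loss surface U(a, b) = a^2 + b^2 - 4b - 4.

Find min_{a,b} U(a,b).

-8

U(a,b) separates as P(a) + Q(b) − 4, so its minimum is min P + min Q − 4.
P'(a) = 2a vanishes at a ∈ {0}; Q'(b) = 2b - 4 vanishes at b ∈ {2}.
Local minima of P (where P''>0): P(0)=0. Local minima of Q: Q(2)=-4.
So the global minimum of U is P(0) + Q(2) − 4 = 0 − 4 − 4 = -8, attained at (0, 2).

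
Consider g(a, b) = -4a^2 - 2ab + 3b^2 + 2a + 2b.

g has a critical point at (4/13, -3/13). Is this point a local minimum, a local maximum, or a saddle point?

The Hessian of g is constant: H = [[-8, -2], [-2, 6]].
det(H) = (-8)·6 − (-2)² = -52.
Since det(H) < 0, H is indefinite and the critical point is a saddle point.

saddle point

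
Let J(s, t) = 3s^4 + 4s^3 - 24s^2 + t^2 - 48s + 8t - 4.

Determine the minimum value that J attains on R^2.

-132

J(s,t) separates as P(s) + Q(t) − 4, so its minimum is min P + min Q − 4.
P'(s) = 12(s - 2)(s + 1)(s + 2) vanishes at s ∈ {-2, -1, 2}; Q'(t) = 2(t + 4) vanishes at t ∈ {-4}.
Local minima of P (where P''>0): P(-2)=16, P(2)=-112. Local minima of Q: Q(-4)=-16.
So the global minimum of J is P(2) + Q(-4) − 4 = -112 − 16 − 4 = -132, attained at (2, -4).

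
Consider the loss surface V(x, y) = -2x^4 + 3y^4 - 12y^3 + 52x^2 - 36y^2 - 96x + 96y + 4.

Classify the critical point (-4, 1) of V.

The mixed partial ∂²V/∂x∂y is 0, so the Hessian at any point is diag(V_xx, V_yy) = diag(8(-3x^2 + 13), 36(y^2 - 2y - 2)).
At (-4, 1): H = diag(-280, -108).
Both eigenvalues are negative, so H is negative definite: a local maximum.

local maximum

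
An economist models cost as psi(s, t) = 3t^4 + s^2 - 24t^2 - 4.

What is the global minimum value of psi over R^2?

-52

psi(s,t) separates as P(s) + Q(t) − 4, so its minimum is min P + min Q − 4.
P'(s) = 2s vanishes at s ∈ {0}; Q'(t) = 12t(t - 2)(t + 2) vanishes at t ∈ {-2, 0, 2}.
Local minima of P (where P''>0): P(0)=0. Local minima of Q: Q(-2)=-48, Q(2)=-48.
So the global minimum of psi is P(0) + Q(-2) − 4 = 0 − 48 − 4 = -52, attained at (0, -2).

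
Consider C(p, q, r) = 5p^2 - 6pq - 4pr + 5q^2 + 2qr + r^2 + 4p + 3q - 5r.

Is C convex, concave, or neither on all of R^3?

convex

C is quadratic, so its Hessian is the constant matrix H = [[10, -6, -4], [-6, 10, 2], [-4, 2, 2]].
Leading principal minors: 10, 64, 24.
All positive ⇒ H ≻ 0 ⇒ convex.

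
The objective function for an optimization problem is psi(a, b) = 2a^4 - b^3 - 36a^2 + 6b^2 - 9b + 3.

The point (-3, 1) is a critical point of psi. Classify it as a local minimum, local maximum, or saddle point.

local minimum

The mixed partial ∂²psi/∂a∂b is 0, so the Hessian at any point is diag(psi_aa, psi_bb) = diag(24(a^2 - 3), 6(-b + 2)).
At (-3, 1): H = diag(144, 6).
Both eigenvalues are positive, so H is positive definite: a local minimum.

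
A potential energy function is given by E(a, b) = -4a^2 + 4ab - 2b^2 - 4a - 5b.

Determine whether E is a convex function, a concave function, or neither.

E is quadratic, so its Hessian is the constant matrix H = [[-8, 4], [4, -4]].
det(H) = 16, tr(H) = -12.
det(H) > 0 and tr(H) < 0, so H is negative definite everywhere: concave.

concave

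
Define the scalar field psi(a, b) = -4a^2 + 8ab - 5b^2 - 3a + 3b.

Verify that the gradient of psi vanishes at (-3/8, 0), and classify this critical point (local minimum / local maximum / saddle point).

∇psi = (-8a + 8b - 3, 8a - 10b + 3); substituting (-3/8, 0) gives ∇psi = (0, 0), so (-3/8, 0) is indeed a critical point.
The Hessian of psi is constant: H = [[-8, 8], [8, -10]].
det(H) = (-8)·(-10) − 8² = 16.
det(H) > 0 and tr(H) = -18 < 0, so H is negative definite and the point is a local maximum.

local maximum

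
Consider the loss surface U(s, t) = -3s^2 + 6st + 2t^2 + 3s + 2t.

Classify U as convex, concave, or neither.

neither

U is quadratic, so its Hessian is the constant matrix H = [[-6, 6], [6, 4]].
det(H) = -60, tr(H) = -2.
det(H) < 0, so H is indefinite: neither convex nor concave.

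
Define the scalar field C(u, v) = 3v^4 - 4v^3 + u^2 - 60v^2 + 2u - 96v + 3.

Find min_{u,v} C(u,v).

-830

C(u,v) separates as P(u) + Q(v) + 3, so its minimum is min P + min Q + 3.
P'(u) = 2u + 2 vanishes at u ∈ {-1}; Q'(v) = 12(v - 4)(v + 1)(v + 2) vanishes at v ∈ {-2, -1, 4}.
Local minima of P (where P''>0): P(-1)=-1. Local minima of Q: Q(-2)=32, Q(4)=-832.
So the global minimum of C is P(-1) + Q(4) + 3 = -1 − 832 + 3 = -830, attained at (-1, 4).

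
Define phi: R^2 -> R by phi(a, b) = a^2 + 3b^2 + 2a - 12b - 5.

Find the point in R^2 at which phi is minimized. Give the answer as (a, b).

(-1, 2)

phi(a,b) separates as P(a) + Q(b) − 5, so its minimum is min P + min Q − 5.
P'(a) = 2a + 2 vanishes at a ∈ {-1}; Q'(b) = 6b - 12 vanishes at b ∈ {2}.
Local minima of P (where P''>0): P(-1)=-1. Local minima of Q: Q(2)=-12.
So the global minimum of phi is P(-1) + Q(2) − 5 = -1 − 12 − 5 = -18, attained at (-1, 2).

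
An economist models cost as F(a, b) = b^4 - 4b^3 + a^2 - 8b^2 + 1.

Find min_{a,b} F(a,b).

-127

F(a,b) separates as P(a) + Q(b) + 1, so its minimum is min P + min Q + 1.
P'(a) = 2a vanishes at a ∈ {0}; Q'(b) = 4b(b - 4)(b + 1) vanishes at b ∈ {-1, 0, 4}.
Local minima of P (where P''>0): P(0)=0. Local minima of Q: Q(-1)=-3, Q(4)=-128.
So the global minimum of F is P(0) + Q(4) + 1 = 0 − 128 + 1 = -127, attained at (0, 4).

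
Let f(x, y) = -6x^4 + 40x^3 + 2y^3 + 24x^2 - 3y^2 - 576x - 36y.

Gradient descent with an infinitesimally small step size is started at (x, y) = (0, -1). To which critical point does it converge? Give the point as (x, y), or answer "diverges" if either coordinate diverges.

(3, 3)

f is separable, so gradient descent decouples: x follows -∂f/∂x, y follows -∂f/∂y.
∂f/∂x = -24(x - 4)(x - 3)(x + 2); at x=0 this is -576, so x increases.
∂f/∂y = 6(y - 3)(y + 2); at y=-1 this is -24, so y increases.
x converges to its nearest critical value 3 (a local min of the x-part); y converges to 3. The iterate converges to (3, 3).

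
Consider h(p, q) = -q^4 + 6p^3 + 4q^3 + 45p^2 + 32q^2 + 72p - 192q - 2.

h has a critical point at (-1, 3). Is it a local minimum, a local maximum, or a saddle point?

The mixed partial ∂²h/∂p∂q is 0, so the Hessian at any point is diag(h_pp, h_qq) = diag(18(2p + 5), 4(-3q^2 + 6q + 16)).
At (-1, 3): H = diag(54, 28).
Both eigenvalues are positive, so H is positive definite: a local minimum.

local minimum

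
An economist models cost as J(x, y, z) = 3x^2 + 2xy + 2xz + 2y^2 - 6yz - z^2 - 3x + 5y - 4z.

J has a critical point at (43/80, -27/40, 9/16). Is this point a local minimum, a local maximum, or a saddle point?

saddle point

The Hessian is constant: H = [[6, 2, 2], [2, 4, -6], [2, -6, -2]].
Leading principal minors: Δ₁ = 6, Δ₂ = 20, Δ₃ = -320.
The minors fit neither the all-positive nor the alternating-sign pattern, so H is indefinite: a saddle point.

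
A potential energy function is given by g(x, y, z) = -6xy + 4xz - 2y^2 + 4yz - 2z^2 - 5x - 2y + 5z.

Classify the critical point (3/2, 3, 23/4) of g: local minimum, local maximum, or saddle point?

saddle point

The Hessian is constant: H = [[0, -6, 4], [-6, -4, 4], [4, 4, -4]].
Leading principal minors: Δ₁ = 0, Δ₂ = -36, Δ₃ = 16.
The minors fit neither the all-positive nor the alternating-sign pattern, so H is indefinite: a saddle point.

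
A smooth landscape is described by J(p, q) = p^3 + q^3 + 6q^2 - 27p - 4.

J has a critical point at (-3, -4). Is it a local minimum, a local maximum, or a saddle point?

local maximum

The mixed partial ∂²J/∂p∂q is 0, so the Hessian at any point is diag(J_pp, J_qq) = diag(6p, 6(q + 2)).
At (-3, -4): H = diag(-18, -12).
Both eigenvalues are negative, so H is negative definite: a local maximum.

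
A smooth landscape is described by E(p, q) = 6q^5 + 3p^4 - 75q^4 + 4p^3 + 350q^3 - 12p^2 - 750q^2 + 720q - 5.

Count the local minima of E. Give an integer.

E separates as a function of p plus a function of q, so ∇E=0 decouples.
∂E/∂p = 12p(p - 1)(p + 2) = 0 at p ∈ {-2, 0, 1}; ∂E/∂q = 30(q - 4)(q - 3)(q - 2)(q - 1) = 0 at q ∈ {1, 2, 3, 4}.
The Hessian is diagonal: diag(E_pp, E_qq). Second derivatives: E_pp(-2)=72, E_pp(0)=-24, E_pp(1)=36; E_qq(1)=-180, E_qq(2)=60, E_qq(3)=-60, E_qq(4)=180.
Local minima occur where both diagonal entries positive: (-2, 2), (-2, 4), (1, 2), (1, 4). Count: 4.

4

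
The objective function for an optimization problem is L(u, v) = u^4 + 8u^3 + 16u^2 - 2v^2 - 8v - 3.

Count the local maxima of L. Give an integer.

L separates as a function of u plus a function of v, so ∇L=0 decouples.
∂L/∂u = 4u(u + 2)(u + 4) = 0 at u ∈ {-4, -2, 0}; ∂L/∂v = -4(v + 2) = 0 at v ∈ {-2}.
The Hessian is diagonal: diag(L_uu, L_vv). Second derivatives: L_uu(-4)=32, L_uu(-2)=-16, L_uu(0)=32; L_vv(-2)=-4.
Local maxima occur where both diagonal entries negative: (-2, -2). Count: 1.

1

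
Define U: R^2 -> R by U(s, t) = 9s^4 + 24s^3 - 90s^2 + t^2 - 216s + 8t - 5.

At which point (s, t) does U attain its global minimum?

U(s,t) separates as P(s) + Q(t) − 5, so its minimum is min P + min Q − 5.
P'(s) = 36(s - 2)(s + 1)(s + 3) vanishes at s ∈ {-3, -1, 2}; Q'(t) = 2(t + 4) vanishes at t ∈ {-4}.
Local minima of P (where P''>0): P(-3)=-81, P(2)=-456. Local minima of Q: Q(-4)=-16.
So the global minimum of U is P(2) + Q(-4) − 5 = -456 − 16 − 5 = -477, attained at (2, -4).

(2, -4)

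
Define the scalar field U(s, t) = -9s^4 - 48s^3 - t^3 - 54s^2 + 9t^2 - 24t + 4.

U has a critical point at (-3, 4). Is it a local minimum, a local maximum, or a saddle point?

The mixed partial ∂²U/∂s∂t is 0, so the Hessian at any point is diag(U_ss, U_tt) = diag(-36(3s^2 + 8s + 3), 6(-t + 3)).
At (-3, 4): H = diag(-216, -6).
Both eigenvalues are negative, so H is negative definite: a local maximum.

local maximum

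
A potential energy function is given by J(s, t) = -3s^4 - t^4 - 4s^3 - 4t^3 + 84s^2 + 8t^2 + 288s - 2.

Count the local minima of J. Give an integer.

1

J separates as a function of s plus a function of t, so ∇J=0 decouples.
∂J/∂s = -12(s - 4)(s + 2)(s + 3) = 0 at s ∈ {-3, -2, 4}; ∂J/∂t = -4t(t - 1)(t + 4) = 0 at t ∈ {-4, 0, 1}.
The Hessian is diagonal: diag(J_ss, J_tt). Second derivatives: J_ss(-3)=-84, J_ss(-2)=72, J_ss(4)=-504; J_tt(-4)=-80, J_tt(0)=16, J_tt(1)=-20.
Local minima occur where both diagonal entries positive: (-2, 0). Count: 1.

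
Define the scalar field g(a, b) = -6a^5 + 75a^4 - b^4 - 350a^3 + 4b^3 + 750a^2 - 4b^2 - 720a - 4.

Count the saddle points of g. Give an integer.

g separates as a function of a plus a function of b, so ∇g=0 decouples.
∂g/∂a = -30(a - 4)(a - 3)(a - 2)(a - 1) = 0 at a ∈ {1, 2, 3, 4}; ∂g/∂b = -4b(b - 2)(b - 1) = 0 at b ∈ {0, 1, 2}.
The Hessian is diagonal: diag(g_aa, g_bb). Second derivatives: g_aa(1)=180, g_aa(2)=-60, g_aa(3)=60, g_aa(4)=-180; g_bb(0)=-8, g_bb(1)=4, g_bb(2)=-8.
Saddle points occur where the two diagonal entries have opposite signs: (1, 0), (1, 2), (2, 1), (3, 0), (3, 2), (4, 1). Count: 6.

6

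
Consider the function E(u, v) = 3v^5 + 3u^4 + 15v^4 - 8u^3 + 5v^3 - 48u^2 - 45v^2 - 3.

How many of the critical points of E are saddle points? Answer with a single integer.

E separates as a function of u plus a function of v, so ∇E=0 decouples.
∂E/∂u = 12u(u - 4)(u + 2) = 0 at u ∈ {-2, 0, 4}; ∂E/∂v = 15v(v - 1)(v + 2)(v + 3) = 0 at v ∈ {-3, -2, 0, 1}.
The Hessian is diagonal: diag(E_uu, E_vv). Second derivatives: E_uu(-2)=144, E_uu(0)=-96, E_uu(4)=288; E_vv(-3)=-180, E_vv(-2)=90, E_vv(0)=-90, E_vv(1)=180.
Saddle points occur where the two diagonal entries have opposite signs: (-2, -3), (-2, 0), (0, -2), (0, 1), (4, -3), (4, 0). Count: 6.

6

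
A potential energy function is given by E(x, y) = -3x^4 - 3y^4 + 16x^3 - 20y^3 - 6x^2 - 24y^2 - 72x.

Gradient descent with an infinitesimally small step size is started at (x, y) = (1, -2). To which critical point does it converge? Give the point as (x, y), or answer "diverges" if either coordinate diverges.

E is separable, so gradient descent decouples: x follows -∂E/∂x, y follows -∂E/∂y.
∂E/∂x = -12(x - 3)(x - 2)(x + 1); at x=1 this is -48, so x increases.
∂E/∂y = -12y(y + 1)(y + 4); at y=-2 this is -48, so y increases.
x converges to its nearest critical value 2 (a local min of the x-part); y converges to -1. The iterate converges to (2, -1).

(2, -1)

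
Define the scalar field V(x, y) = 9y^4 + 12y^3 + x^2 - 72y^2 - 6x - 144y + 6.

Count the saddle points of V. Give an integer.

V separates as a function of x plus a function of y, so ∇V=0 decouples.
∂V/∂x = 2(x - 3) = 0 at x ∈ {3}; ∂V/∂y = 36(y - 2)(y + 1)(y + 2) = 0 at y ∈ {-2, -1, 2}.
The Hessian is diagonal: diag(V_xx, V_yy). Second derivatives: V_xx(3)=2; V_yy(-2)=144, V_yy(-1)=-108, V_yy(2)=432.
Saddle points occur where the two diagonal entries have opposite signs: (3, -1). Count: 1.

1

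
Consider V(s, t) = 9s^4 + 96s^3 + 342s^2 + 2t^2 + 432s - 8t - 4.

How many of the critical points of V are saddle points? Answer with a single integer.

V separates as a function of s plus a function of t, so ∇V=0 decouples.
∂V/∂s = 36(s + 1)(s + 3)(s + 4) = 0 at s ∈ {-4, -3, -1}; ∂V/∂t = 4(t - 2) = 0 at t ∈ {2}.
The Hessian is diagonal: diag(V_ss, V_tt). Second derivatives: V_ss(-4)=108, V_ss(-3)=-72, V_ss(-1)=216; V_tt(2)=4.
Saddle points occur where the two diagonal entries have opposite signs: (-3, 2). Count: 1.

1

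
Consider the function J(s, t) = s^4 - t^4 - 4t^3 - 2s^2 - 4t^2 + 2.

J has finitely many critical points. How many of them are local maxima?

2

J separates as a function of s plus a function of t, so ∇J=0 decouples.
∂J/∂s = 4s(s - 1)(s + 1) = 0 at s ∈ {-1, 0, 1}; ∂J/∂t = -4t(t + 1)(t + 2) = 0 at t ∈ {-2, -1, 0}.
The Hessian is diagonal: diag(J_ss, J_tt). Second derivatives: J_ss(-1)=8, J_ss(0)=-4, J_ss(1)=8; J_tt(-2)=-8, J_tt(-1)=4, J_tt(0)=-8.
Local maxima occur where both diagonal entries negative: (0, -2), (0, 0). Count: 2.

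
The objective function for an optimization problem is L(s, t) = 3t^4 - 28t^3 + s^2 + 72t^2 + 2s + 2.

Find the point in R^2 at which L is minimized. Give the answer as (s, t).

L(s,t) separates as P(s) + Q(t) + 2, so its minimum is min P + min Q + 2.
P'(s) = 2s + 2 vanishes at s ∈ {-1}; Q'(t) = 12t(t - 4)(t - 3) vanishes at t ∈ {0, 3, 4}.
Local minima of P (where P''>0): P(-1)=-1. Local minima of Q: Q(0)=0, Q(4)=128.
So the global minimum of L is P(-1) + Q(0) + 2 = -1 + 0 + 2 = 1, attained at (-1, 0).

(-1, 0)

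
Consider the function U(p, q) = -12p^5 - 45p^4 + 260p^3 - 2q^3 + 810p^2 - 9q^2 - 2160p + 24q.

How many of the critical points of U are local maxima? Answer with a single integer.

U separates as a function of p plus a function of q, so ∇U=0 decouples.
∂U/∂p = -60(p - 3)(p - 1)(p + 3)(p + 4) = 0 at p ∈ {-4, -3, 1, 3}; ∂U/∂q = -6(q - 1)(q + 4) = 0 at q ∈ {-4, 1}.
The Hessian is diagonal: diag(U_pp, U_qq). Second derivatives: U_pp(-4)=2100, U_pp(-3)=-1440, U_pp(1)=2400, U_pp(3)=-5040; U_qq(-4)=30, U_qq(1)=-30.
Local maxima occur where both diagonal entries negative: (-3, 1), (3, 1). Count: 2.

2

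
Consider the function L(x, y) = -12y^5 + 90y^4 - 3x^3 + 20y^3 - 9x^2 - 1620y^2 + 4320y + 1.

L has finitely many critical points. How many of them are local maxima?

L separates as a function of x plus a function of y, so ∇L=0 decouples.
∂L/∂x = -9x(x + 2) = 0 at x ∈ {-2, 0}; ∂L/∂y = -60(y - 4)(y - 3)(y - 2)(y + 3) = 0 at y ∈ {-3, 2, 3, 4}.
The Hessian is diagonal: diag(L_xx, L_yy). Second derivatives: L_xx(-2)=18, L_xx(0)=-18; L_yy(-3)=12600, L_yy(2)=-600, L_yy(3)=360, L_yy(4)=-840.
Local maxima occur where both diagonal entries negative: (0, 2), (0, 4). Count: 2.

2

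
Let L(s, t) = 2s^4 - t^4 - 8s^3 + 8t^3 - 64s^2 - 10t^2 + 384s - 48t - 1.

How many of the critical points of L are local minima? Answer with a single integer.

L separates as a function of s plus a function of t, so ∇L=0 decouples.
∂L/∂s = 8(s - 4)(s - 3)(s + 4) = 0 at s ∈ {-4, 3, 4}; ∂L/∂t = -4(t - 4)(t - 3)(t + 1) = 0 at t ∈ {-1, 3, 4}.
The Hessian is diagonal: diag(L_ss, L_tt). Second derivatives: L_ss(-4)=448, L_ss(3)=-56, L_ss(4)=64; L_tt(-1)=-80, L_tt(3)=16, L_tt(4)=-20.
Local minima occur where both diagonal entries positive: (-4, 3), (4, 3). Count: 2.

2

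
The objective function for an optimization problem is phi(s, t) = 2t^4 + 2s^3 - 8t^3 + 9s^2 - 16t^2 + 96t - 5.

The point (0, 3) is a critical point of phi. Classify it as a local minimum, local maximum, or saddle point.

The mixed partial ∂²phi/∂s∂t is 0, so the Hessian at any point is diag(phi_ss, phi_tt) = diag(6(2s + 3), 8(3t^2 - 6t - 4)).
At (0, 3): H = diag(18, 40).
Both eigenvalues are positive, so H is positive definite: a local minimum.

local minimum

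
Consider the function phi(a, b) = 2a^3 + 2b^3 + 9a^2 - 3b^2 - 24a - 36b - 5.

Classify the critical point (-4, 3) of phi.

The mixed partial ∂²phi/∂a∂b is 0, so the Hessian at any point is diag(phi_aa, phi_bb) = diag(6(2a + 3), 6(2b - 1)).
At (-4, 3): H = diag(-30, 30).
The eigenvalues have opposite signs, so H is indefinite: a saddle point.

saddle point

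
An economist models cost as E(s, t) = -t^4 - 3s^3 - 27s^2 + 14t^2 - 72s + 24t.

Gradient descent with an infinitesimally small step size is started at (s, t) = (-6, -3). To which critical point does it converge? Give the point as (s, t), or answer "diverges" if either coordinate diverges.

E is separable, so gradient descent decouples: s follows -∂E/∂s, t follows -∂E/∂t.
∂E/∂s = -9(s + 2)(s + 4); at s=-6 this is -72, so s increases.
∂E/∂t = -4(t - 3)(t + 1)(t + 2); at t=-3 this is 48, so t decreases.
The t-coordinate has no critical point in that direction and runs off to infinity.

diverges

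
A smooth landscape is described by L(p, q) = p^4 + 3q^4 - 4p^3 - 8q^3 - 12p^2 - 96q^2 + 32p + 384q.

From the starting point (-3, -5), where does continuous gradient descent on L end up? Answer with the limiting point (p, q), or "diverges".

(-2, -4)

L is separable, so gradient descent decouples: p follows -∂L/∂p, q follows -∂L/∂q.
∂L/∂p = 4(p - 4)(p - 1)(p + 2); at p=-3 this is -112, so p increases.
∂L/∂q = 12(q - 4)(q - 2)(q + 4); at q=-5 this is -756, so q increases.
p converges to its nearest critical value -2 (a local min of the p-part); q converges to -4. The iterate converges to (-2, -4).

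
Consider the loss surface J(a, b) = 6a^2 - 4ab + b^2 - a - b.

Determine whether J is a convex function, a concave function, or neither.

J is quadratic, so its Hessian is the constant matrix H = [[12, -4], [-4, 2]].
det(H) = 8, tr(H) = 14.
det(H) > 0 and tr(H) > 0, so H is positive definite everywhere: convex.

convex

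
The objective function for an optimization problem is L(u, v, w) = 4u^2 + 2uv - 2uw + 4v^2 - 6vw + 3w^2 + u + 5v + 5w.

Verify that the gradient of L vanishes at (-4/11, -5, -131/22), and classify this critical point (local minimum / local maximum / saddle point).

∇L = (8u + 2v - 2w + 1, 2u + 8v - 6w + 5, -2u - 6v + 6w + 5); substituting (-4/11, -5, -131/22) gives ∇L = (0, 0, 0), so (-4/11, -5, -131/22) is indeed a critical point.
The Hessian is constant: H = [[8, 2, -2], [2, 8, -6], [-2, -6, 6]].
Leading principal minors: Δ₁ = 8, Δ₂ = 60, Δ₃ = 88.
All leading minors are positive, so H is positive definite: a local minimum.

local minimum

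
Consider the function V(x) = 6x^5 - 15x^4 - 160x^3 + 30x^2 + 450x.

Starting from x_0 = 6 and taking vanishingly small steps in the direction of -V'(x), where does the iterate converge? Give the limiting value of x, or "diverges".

5

V'(x) = 30(x - 5)(x - 1)(x + 1)(x + 3), so V'(6) = 9450.
Gradient descent moves in the -V' direction, i.e. x is decreasing.
The nearest critical point in that direction is x = 5, where V'' = 5760 > 0 (a local minimum). The iterate converges there.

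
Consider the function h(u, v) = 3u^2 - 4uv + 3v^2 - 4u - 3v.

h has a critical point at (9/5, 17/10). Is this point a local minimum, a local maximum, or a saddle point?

local minimum

The Hessian of h is constant: H = [[6, -4], [-4, 6]].
det(H) = 6·6 − (-4)² = 20.
det(H) > 0 and tr(H) = 12 > 0, so H is positive definite and the point is a local minimum.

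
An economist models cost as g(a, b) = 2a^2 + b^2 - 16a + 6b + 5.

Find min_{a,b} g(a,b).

g(a,b) separates as P(a) + Q(b) + 5, so its minimum is min P + min Q + 5.
P'(a) = 4a - 16 vanishes at a ∈ {4}; Q'(b) = 2b + 6 vanishes at b ∈ {-3}.
Local minima of P (where P''>0): P(4)=-32. Local minima of Q: Q(-3)=-9.
So the global minimum of g is P(4) + Q(-3) + 5 = -32 − 9 + 5 = -36, attained at (4, -3).

-36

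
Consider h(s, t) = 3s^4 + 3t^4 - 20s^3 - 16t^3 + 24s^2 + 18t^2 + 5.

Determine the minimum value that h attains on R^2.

-150

h(s,t) separates as P(s) + Q(t) + 5, so its minimum is min P + min Q + 5.
P'(s) = 12s(s - 4)(s - 1) vanishes at s ∈ {0, 1, 4}; Q'(t) = 12t(t - 3)(t - 1) vanishes at t ∈ {0, 1, 3}.
Local minima of P (where P''>0): P(0)=0, P(4)=-128. Local minima of Q: Q(0)=0, Q(3)=-27.
So the global minimum of h is P(4) + Q(3) + 5 = -128 − 27 + 5 = -150, attained at (4, 3).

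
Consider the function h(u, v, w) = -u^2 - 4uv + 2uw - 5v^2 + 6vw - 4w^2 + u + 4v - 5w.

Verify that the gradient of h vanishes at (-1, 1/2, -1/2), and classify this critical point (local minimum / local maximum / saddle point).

∇h = (-2u - 4v + 2w + 1, -4u - 10v + 6w + 4, 2u + 6v - 8w - 5); substituting (-1, 1/2, -1/2) gives ∇h = (0, 0, 0), so (-1, 1/2, -1/2) is indeed a critical point.
The Hessian is constant: H = [[-2, -4, 2], [-4, -10, 6], [2, 6, -8]].
Leading principal minors: Δ₁ = -2, Δ₂ = 4, Δ₃ = -16.
The minors alternate sign starting negative (−, +, −), so H is negative definite: a local maximum.

local maximum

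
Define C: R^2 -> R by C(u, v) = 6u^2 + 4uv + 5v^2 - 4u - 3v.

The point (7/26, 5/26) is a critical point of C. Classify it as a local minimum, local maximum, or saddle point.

The Hessian of C is constant: H = [[12, 4], [4, 10]].
det(H) = 12·10 − 4² = 104.
det(H) > 0 and tr(H) = 22 > 0, so H is positive definite and the point is a local minimum.

local minimum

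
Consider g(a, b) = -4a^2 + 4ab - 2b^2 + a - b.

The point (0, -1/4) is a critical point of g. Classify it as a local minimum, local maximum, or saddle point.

local maximum

The Hessian of g is constant: H = [[-8, 4], [4, -4]].
det(H) = (-8)·(-4) − 4² = 16.
det(H) > 0 and tr(H) = -12 < 0, so H is negative definite and the point is a local maximum.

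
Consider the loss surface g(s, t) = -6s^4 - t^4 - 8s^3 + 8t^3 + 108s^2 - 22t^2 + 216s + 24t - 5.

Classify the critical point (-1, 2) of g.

The mixed partial ∂²g/∂s∂t is 0, so the Hessian at any point is diag(g_ss, g_tt) = diag(24(-3s^2 - 2s + 9), 4(-3t^2 + 12t - 11)).
At (-1, 2): H = diag(192, 4).
Both eigenvalues are positive, so H is positive definite: a local minimum.

local minimum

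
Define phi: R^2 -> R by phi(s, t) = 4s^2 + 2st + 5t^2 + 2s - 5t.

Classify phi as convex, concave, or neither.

convex

phi is quadratic, so its Hessian is the constant matrix H = [[8, 2], [2, 10]].
det(H) = 76, tr(H) = 18.
det(H) > 0 and tr(H) > 0, so H is positive definite everywhere: convex.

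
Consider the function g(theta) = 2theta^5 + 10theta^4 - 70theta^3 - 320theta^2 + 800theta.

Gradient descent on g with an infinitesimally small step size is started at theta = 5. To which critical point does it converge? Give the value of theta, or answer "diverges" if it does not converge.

g'(theta) = 10(theta - 4)(theta - 1)(theta + 4)(theta + 5), so g'(5) = 3600.
Gradient descent moves in the -g' direction, i.e. theta is decreasing.
The nearest critical point in that direction is theta = 4, where g'' = 2160 > 0 (a local minimum). The iterate converges there.

4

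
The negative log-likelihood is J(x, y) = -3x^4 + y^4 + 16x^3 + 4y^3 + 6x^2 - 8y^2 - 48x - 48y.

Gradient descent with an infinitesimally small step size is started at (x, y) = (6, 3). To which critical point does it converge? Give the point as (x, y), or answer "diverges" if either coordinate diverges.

diverges

J is separable, so gradient descent decouples: x follows -∂J/∂x, y follows -∂J/∂y.
∂J/∂x = -12(x - 4)(x - 1)(x + 1); at x=6 this is -840, so x increases.
∂J/∂y = 4(y - 2)(y + 2)(y + 3); at y=3 this is 120, so y decreases.
The x-coordinate has no critical point in that direction and runs off to infinity.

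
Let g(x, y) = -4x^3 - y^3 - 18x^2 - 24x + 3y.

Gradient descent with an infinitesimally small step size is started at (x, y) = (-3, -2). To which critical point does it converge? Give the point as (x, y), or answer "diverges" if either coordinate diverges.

(-2, -1)

g is separable, so gradient descent decouples: x follows -∂g/∂x, y follows -∂g/∂y.
∂g/∂x = -12(x + 1)(x + 2); at x=-3 this is -24, so x increases.
∂g/∂y = -3(y - 1)(y + 1); at y=-2 this is -9, so y increases.
x converges to its nearest critical value -2 (a local min of the x-part); y converges to -1. The iterate converges to (-2, -1).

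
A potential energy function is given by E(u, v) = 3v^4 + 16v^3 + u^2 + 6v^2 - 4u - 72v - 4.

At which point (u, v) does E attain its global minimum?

E(u,v) separates as P(u) + Q(v) − 4, so its minimum is min P + min Q − 4.
P'(u) = 2u - 4 vanishes at u ∈ {2}; Q'(v) = 12(v - 1)(v + 2)(v + 3) vanishes at v ∈ {-3, -2, 1}.
Local minima of P (where P''>0): P(2)=-4. Local minima of Q: Q(-3)=81, Q(1)=-47.
So the global minimum of E is P(2) + Q(1) − 4 = -4 − 47 − 4 = -55, attained at (2, 1).

(2, 1)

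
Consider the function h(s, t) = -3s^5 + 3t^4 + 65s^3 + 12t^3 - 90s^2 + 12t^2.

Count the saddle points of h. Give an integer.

6

h separates as a function of s plus a function of t, so ∇h=0 decouples.
∂h/∂s = -15s(s - 3)(s - 1)(s + 4) = 0 at s ∈ {-4, 0, 1, 3}; ∂h/∂t = 12t(t + 1)(t + 2) = 0 at t ∈ {-2, -1, 0}.
The Hessian is diagonal: diag(h_ss, h_tt). Second derivatives: h_ss(-4)=2100, h_ss(0)=-180, h_ss(1)=150, h_ss(3)=-630; h_tt(-2)=24, h_tt(-1)=-12, h_tt(0)=24.
Saddle points occur where the two diagonal entries have opposite signs: (-4, -1), (0, -2), (0, 0), (1, -1), (3, -2), (3, 0). Count: 6.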